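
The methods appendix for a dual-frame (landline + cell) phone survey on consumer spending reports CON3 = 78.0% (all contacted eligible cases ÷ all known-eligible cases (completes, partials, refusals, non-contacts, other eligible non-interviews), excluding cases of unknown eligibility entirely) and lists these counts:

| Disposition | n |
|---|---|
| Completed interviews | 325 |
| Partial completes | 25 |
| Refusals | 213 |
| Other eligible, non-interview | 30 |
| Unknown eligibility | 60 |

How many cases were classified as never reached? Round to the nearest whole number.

Num → 325 + 25 + 213 + 30 = 593
CON3 = 593 / D = 0.780
D = 593 / 0.780 = 760.3
Remaining denominator categories sum to 593
never reached = 760.3 − 593 ≈ 167

167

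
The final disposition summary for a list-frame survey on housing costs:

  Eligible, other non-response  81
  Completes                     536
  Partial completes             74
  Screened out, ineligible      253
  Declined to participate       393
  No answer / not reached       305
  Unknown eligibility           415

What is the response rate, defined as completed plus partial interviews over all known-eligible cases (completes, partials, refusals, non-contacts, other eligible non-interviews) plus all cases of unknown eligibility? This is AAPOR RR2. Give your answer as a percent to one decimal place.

Num = 536 + 74 = 610
Denom = 536 + 74 + 393 + 305 + 81 + 415 = 1804
RR2 = 610 / 1804 = 0.3381

33.8%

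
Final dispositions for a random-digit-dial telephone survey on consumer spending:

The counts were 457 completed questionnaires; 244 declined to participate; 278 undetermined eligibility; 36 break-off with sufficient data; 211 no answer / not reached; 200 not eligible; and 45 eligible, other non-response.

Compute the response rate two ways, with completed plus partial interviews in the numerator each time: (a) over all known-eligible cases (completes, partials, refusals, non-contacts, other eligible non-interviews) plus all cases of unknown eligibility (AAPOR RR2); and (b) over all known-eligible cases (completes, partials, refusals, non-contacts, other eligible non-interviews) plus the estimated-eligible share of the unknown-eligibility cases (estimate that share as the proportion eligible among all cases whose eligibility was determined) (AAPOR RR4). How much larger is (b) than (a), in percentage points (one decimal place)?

1.5

Top: 457 + 36 = 493
Base: 457 + 36 + 244 + 211 + 45 + 278 = 1271
RR2 = 493 / 1271 = 0.3879
Known eligible: 457 + 36 + 244 + 211 + 45 = 993
e = 993 / (993 + 200) = 993 / 1193 = 0.8324
e × U: 0.8324 × 278 = 231.41
Base: 993 + 231.41 = 1224.41
RR4 = 493 / 1224.41 = 0.4026
Difference = 40.26 − 38.79 = 1.47 percentage points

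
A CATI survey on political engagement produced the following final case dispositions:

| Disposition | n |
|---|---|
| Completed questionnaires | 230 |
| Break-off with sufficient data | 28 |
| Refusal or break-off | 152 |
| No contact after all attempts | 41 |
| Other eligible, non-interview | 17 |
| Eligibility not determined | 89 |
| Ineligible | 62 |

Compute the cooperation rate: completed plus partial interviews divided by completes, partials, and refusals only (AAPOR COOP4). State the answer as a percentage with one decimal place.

62.9%

Top = 230 + 28 = 258
Denominator = 230 + 28 + 152 = 410
COOP4 = 258 / 410 = 0.6293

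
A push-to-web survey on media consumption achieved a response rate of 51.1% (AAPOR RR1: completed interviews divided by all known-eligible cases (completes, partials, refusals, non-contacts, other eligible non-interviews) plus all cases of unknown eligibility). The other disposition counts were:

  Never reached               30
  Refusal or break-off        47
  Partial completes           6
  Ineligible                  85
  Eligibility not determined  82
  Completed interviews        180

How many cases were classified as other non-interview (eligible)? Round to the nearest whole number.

RR1 = 180 / D = 0.511
D = 180 / 0.511 = 352.3
Other denominator terms total 345
other non-interview (eligible) = 352.3 − 345 ≈ 7

7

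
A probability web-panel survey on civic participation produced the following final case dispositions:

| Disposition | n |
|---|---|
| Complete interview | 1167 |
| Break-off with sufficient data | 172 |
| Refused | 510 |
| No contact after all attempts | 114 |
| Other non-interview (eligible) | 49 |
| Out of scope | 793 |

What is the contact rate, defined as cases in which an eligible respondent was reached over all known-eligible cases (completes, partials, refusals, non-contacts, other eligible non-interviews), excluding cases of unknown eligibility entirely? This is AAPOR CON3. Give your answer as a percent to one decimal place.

Numerator = 1167 + 172 + 510 + 49 = 1898
Denom = 1167 + 172 + 510 + 114 + 49 = 2012
CON3 = 1898 / 2012 = 0.9433

94.3%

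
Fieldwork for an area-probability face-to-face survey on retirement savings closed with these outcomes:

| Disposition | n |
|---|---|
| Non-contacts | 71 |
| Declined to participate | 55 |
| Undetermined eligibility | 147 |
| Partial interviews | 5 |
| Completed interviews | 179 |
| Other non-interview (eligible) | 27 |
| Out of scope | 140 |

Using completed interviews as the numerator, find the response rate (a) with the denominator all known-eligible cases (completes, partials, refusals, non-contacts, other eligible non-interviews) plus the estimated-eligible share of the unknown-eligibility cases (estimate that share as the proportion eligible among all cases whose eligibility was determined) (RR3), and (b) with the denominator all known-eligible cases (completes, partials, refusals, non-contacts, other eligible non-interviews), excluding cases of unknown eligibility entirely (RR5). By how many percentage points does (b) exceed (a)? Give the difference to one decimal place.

12.5

Num = 179
Known eligible = 179 + 5 + 55 + 71 + 27 = 337
e = 337 / (337 + 140) = 337 / 477 = 0.7065
Estimated eligible among unknowns = 0.7065 × 147 = 103.86
Denom = 337 + 103.86 = 440.86
RR3 = 179 / 440.86 = 0.4060
Denom = 179 + 5 + 55 + 71 + 27 = 337
RR5 = 179 / 337 = 0.5312
Difference = 53.12 − 40.60 = 12.52 percentage points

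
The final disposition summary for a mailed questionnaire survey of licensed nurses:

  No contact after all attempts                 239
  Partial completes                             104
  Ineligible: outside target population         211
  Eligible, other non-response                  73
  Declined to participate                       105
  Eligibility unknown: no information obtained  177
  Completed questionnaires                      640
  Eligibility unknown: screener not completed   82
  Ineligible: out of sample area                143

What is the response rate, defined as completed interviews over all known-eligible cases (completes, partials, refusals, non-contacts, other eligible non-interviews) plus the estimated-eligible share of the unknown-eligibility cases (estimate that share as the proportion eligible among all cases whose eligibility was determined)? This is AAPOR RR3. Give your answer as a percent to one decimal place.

Eligibility not determined = 82 + 177 = 259
Screened out, ineligible = 211 + 143 = 354
Numerator: 640
Eligible (known): 640 + 104 + 105 + 239 + 73 = 1161
e = 1161 / (1161 + 354) = 1161 / 1515 = 0.7663
Estimated eligible among unknowns: 0.7663 × 259 = 198.47
Base: 1161 + 198.47 = 1359.47
RR3 = 640 / 1359.47 = 0.4708

47.1%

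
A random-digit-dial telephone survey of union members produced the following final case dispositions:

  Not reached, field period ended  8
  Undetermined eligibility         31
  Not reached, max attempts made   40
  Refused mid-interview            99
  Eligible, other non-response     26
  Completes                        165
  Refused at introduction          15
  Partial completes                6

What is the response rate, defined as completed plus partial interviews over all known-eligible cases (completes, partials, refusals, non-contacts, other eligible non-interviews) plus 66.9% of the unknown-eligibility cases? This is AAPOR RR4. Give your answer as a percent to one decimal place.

Refusals = 15 + 99 = 114
No contact after all attempts = 8 + 40 = 48
Top → 165 + 6 = 171
Known eligible → 165 + 6 + 114 + 48 + 26 = 359
Eligible share of unknowns → 0.6690 × 31 = 20.74
Denom → 359 + 20.74 = 379.74
RR4 = 171 / 379.74 = 0.4503

45.0%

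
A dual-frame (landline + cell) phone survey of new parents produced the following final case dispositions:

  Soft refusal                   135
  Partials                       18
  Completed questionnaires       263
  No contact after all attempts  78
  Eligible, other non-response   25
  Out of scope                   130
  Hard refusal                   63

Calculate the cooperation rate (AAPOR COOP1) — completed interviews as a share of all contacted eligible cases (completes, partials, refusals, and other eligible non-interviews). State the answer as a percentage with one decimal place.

52.2%

Refusals = 63 + 135 = 198
Num → 263
Denominator → 263 + 18 + 198 + 25 = 504
COOP1 = 263 / 504 = 0.5218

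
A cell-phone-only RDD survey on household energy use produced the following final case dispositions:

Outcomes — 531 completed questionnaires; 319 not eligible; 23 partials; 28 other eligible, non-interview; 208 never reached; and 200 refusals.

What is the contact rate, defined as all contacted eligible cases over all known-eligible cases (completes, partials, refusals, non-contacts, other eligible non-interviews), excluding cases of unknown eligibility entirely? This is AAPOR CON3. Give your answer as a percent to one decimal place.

Top: 531 + 23 + 200 + 28 = 782
Base: 531 + 23 + 200 + 208 + 28 = 990
CON3 = 782 / 990 = 0.7899

79.0%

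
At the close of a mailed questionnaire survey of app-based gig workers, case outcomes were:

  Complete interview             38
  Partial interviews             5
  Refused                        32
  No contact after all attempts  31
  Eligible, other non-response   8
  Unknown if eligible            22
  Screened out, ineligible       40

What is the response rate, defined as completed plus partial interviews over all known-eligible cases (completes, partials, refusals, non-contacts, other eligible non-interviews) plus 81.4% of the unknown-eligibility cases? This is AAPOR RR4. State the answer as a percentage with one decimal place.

32.6%

Numerator → 38 + 5 = 43
Known eligible → 38 + 5 + 32 + 31 + 8 = 114
Estimated eligible among unknowns → 0.8140 × 22 = 17.91
Base → 114 + 17.91 = 131.91
RR4 = 43 / 131.91 = 0.3260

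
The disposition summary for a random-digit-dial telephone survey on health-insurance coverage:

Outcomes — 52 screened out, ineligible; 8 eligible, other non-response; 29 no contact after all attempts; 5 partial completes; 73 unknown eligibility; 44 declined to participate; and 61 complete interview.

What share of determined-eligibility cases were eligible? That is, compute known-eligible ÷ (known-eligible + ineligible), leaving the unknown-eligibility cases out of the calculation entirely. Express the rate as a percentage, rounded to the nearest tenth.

Eligible (known) = 61 + 5 + 44 + 29 + 8 = 147
e = 147 / (147 + 52) = 147 / 199 = 0.7387

73.9%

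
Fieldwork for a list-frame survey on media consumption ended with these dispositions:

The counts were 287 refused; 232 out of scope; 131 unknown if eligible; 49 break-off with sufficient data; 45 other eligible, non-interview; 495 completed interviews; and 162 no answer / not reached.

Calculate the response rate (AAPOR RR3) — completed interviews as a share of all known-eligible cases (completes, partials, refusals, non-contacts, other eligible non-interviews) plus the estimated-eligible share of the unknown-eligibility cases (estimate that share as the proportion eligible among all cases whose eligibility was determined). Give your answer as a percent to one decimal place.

Top: 495
Eligible (known): 495 + 49 + 287 + 162 + 45 = 1038
e = 1038 / (1038 + 232) = 1038 / 1270 = 0.8173
Eligible share of unknowns: 0.8173 × 131 = 107.07
Denom: 1038 + 107.07 = 1145.07
RR3 = 495 / 1145.07 = 0.4323

43.2%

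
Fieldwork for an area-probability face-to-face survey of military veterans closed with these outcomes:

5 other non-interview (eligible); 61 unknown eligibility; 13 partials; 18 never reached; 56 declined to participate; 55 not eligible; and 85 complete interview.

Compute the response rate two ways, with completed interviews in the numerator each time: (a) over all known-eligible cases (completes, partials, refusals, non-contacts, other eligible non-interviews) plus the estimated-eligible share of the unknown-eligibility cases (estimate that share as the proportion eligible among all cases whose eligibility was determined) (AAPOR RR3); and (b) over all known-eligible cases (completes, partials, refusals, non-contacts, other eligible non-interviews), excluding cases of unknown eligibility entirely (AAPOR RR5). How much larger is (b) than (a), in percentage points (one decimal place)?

Numerator → 85
Known eligible → 85 + 13 + 56 + 18 + 5 = 177
e = 177 / (177 + 55) = 177 / 232 = 0.7629
e × U → 0.7629 × 61 = 46.54
Denominator → 177 + 46.54 = 223.54
RR3 = 85 / 223.54 = 0.3802
Denominator → 85 + 13 + 56 + 18 + 5 = 177
RR5 = 85 / 177 = 0.4802
Difference = 48.02 − 38.02 = 10.00 percentage points

10.0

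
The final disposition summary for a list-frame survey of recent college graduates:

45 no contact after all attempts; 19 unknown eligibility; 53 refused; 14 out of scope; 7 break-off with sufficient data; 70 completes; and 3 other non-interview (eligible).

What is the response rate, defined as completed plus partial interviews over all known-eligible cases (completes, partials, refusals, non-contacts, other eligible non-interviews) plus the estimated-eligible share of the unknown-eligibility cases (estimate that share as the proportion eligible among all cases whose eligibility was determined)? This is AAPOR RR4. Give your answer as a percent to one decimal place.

Num = 70 + 7 = 77
Known eligible = 70 + 7 + 53 + 45 + 3 = 178
e = 178 / (178 + 14) = 178 / 192 = 0.9271
Eligible share of unknowns = 0.9271 × 19 = 17.61
Denom = 178 + 17.61 = 195.61
RR4 = 77 / 195.61 = 0.3936

39.4%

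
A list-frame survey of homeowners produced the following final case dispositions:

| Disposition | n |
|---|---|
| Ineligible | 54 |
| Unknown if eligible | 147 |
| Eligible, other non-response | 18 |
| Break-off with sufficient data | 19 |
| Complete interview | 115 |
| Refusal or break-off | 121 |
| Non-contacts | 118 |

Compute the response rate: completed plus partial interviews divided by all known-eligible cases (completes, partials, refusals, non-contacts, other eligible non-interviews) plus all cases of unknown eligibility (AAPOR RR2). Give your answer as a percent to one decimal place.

24.9%

Num = 115 + 19 = 134
Base = 115 + 19 + 121 + 118 + 18 + 147 = 538
RR2 = 134 / 538 = 0.2491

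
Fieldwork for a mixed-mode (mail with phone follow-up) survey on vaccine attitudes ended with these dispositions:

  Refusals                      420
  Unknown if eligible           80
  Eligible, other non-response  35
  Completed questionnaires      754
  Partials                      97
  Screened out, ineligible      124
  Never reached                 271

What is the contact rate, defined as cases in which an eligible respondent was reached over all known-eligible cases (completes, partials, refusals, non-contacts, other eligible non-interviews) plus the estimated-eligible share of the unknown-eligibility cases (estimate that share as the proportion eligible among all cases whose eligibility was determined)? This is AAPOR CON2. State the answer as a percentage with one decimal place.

Num → 754 + 97 + 420 + 35 = 1306
Known eligible → 754 + 97 + 420 + 271 + 35 = 1577
e = 1577 / (1577 + 124) = 1577 / 1701 = 0.9271
e × U → 0.9271 × 80 = 74.17
Denominator → 1577 + 74.17 = 1651.17
CON2 = 1306 / 1651.17 = 0.7910

79.1%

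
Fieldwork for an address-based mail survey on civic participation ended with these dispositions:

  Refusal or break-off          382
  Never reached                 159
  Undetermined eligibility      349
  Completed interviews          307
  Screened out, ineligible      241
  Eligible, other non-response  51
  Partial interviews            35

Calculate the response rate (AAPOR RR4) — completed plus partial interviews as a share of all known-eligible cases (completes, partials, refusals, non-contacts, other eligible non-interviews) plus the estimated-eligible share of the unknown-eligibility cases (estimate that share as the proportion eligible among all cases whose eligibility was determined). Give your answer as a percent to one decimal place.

Num: 307 + 35 = 342
Determined eligible: 307 + 35 + 382 + 159 + 51 = 934
e = 934 / (934 + 241) = 934 / 1175 = 0.7949
e × U: 0.7949 × 349 = 277.42
Denom: 934 + 277.42 = 1211.42
RR4 = 342 / 1211.42 = 0.2823

28.2%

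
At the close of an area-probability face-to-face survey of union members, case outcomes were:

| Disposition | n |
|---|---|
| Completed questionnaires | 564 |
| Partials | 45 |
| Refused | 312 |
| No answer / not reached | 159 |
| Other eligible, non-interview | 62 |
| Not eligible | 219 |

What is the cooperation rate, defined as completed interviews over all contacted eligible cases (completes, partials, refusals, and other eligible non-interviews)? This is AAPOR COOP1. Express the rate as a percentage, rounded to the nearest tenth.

Num → 564
Denom → 564 + 45 + 312 + 62 = 983
COOP1 = 564 / 983 = 0.5738

57.4%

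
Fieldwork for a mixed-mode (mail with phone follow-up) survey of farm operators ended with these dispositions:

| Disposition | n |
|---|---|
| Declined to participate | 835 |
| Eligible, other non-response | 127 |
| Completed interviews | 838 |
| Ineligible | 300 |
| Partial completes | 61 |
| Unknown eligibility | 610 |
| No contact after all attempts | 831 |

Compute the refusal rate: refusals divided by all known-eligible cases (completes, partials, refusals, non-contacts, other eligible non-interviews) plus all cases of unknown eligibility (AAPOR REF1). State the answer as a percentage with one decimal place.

Numerator: 835
Denom: 838 + 61 + 835 + 831 + 127 + 610 = 3302
REF1 = 835 / 3302 = 0.2529

25.3%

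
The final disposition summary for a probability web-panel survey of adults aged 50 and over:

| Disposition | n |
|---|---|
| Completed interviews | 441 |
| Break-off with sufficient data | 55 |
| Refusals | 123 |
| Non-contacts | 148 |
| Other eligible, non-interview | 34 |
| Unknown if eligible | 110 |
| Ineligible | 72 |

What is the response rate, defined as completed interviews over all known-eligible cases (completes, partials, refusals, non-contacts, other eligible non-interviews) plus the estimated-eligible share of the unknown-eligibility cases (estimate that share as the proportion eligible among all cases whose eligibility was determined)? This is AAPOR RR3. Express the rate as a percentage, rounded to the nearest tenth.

Numerator: 441
Eligible (known): 441 + 55 + 123 + 148 + 34 = 801
e = 801 / (801 + 72) = 801 / 873 = 0.9175
Eligible share of unknowns: 0.9175 × 110 = 100.92
Denom: 801 + 100.92 = 901.92
RR3 = 441 / 901.92 = 0.4890

48.9%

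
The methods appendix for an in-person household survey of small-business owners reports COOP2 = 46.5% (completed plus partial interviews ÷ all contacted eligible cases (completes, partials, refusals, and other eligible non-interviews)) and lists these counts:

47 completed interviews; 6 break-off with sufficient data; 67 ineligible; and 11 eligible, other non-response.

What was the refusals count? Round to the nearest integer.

50

Numerator: 47 + 6 = 53
COOP2 = 53 / D = 0.465
D = 53 / 0.465 = 114.0
Remaining denominator categories sum to 64
refusals = 114.0 − 64 ≈ 50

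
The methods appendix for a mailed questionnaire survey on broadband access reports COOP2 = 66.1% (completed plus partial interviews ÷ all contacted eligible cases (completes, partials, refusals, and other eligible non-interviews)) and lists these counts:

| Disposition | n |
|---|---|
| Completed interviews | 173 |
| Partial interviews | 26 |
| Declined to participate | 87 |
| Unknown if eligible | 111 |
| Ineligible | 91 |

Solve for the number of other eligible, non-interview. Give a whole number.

15

Num → 173 + 26 = 199
COOP2 = 199 / D = 0.661
D = 199 / 0.661 = 301.1
Other denominator terms total 286
other eligible, non-interview = 301.1 − 286 ≈ 15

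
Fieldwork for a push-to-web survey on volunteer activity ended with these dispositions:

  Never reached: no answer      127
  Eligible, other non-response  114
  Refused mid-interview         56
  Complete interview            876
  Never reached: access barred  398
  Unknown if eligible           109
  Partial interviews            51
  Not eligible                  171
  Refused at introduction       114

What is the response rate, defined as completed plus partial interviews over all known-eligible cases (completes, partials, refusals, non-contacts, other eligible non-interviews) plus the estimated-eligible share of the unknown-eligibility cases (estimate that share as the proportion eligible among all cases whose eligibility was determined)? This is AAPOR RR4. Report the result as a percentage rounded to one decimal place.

50.5%

Declined to participate = 114 + 56 = 170
No contact after all attempts = 127 + 398 = 525
Num → 876 + 51 = 927
Determined eligible → 876 + 51 + 170 + 525 + 114 = 1736
e = 1736 / (1736 + 171) = 1736 / 1907 = 0.9103
Eligible share of unknowns → 0.9103 × 109 = 99.22
Denominator → 1736 + 99.22 = 1835.22
RR4 = 927 / 1835.22 = 0.5051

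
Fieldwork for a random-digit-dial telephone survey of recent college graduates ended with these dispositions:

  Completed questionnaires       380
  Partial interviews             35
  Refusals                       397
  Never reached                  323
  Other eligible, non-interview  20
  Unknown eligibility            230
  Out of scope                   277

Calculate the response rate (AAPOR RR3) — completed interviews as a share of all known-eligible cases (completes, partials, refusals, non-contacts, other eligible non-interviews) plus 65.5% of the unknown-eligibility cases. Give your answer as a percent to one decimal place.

Top → 380
Known eligible → 380 + 35 + 397 + 323 + 20 = 1155
Estimated eligible among unknowns → 0.6550 × 230 = 150.65
Denom → 1155 + 150.65 = 1305.65
RR3 = 380 / 1305.65 = 0.2910

29.1%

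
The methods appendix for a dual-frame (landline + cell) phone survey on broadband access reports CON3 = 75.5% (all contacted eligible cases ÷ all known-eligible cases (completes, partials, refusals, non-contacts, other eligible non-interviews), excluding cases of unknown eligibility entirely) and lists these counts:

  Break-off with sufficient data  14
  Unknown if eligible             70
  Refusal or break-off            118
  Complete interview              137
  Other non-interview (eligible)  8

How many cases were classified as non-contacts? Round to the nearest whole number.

Top: 137 + 14 + 118 + 8 = 277
CON3 = 277 / D = 0.755
D = 277 / 0.755 = 366.9
Other denominator terms total 277
non-contacts = 366.9 − 277 ≈ 90

90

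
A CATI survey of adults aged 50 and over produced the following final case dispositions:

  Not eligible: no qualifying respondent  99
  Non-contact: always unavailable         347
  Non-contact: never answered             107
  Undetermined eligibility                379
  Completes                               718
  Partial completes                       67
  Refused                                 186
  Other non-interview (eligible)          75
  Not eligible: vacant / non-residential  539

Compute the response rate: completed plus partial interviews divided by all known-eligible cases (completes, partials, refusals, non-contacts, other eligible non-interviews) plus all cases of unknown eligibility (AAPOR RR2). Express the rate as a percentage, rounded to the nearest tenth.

41.8%

No answer / not reached = 107 + 347 = 454
Ineligible = 99 + 539 = 638
Top → 718 + 67 = 785
Denominator → 718 + 67 + 186 + 454 + 75 + 379 = 1879
RR2 = 785 / 1879 = 0.4178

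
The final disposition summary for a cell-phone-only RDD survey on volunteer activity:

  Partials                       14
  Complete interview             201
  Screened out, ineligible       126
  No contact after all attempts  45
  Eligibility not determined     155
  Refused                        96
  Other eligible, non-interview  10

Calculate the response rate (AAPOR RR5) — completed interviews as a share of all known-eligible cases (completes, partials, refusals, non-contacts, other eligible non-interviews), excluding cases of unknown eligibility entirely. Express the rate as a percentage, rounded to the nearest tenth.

Num: 201
Denominator: 201 + 14 + 96 + 45 + 10 = 366
RR5 = 201 / 366 = 0.5492

54.9%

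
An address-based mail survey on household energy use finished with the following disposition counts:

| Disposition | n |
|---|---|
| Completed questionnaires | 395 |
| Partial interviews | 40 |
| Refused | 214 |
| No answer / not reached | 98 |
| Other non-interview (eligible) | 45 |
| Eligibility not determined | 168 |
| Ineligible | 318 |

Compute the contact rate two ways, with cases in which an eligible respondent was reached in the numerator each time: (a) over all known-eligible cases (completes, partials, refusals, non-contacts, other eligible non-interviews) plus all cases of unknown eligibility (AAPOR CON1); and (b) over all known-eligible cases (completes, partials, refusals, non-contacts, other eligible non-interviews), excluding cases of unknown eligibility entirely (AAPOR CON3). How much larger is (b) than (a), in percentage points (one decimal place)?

15.3

Top → 395 + 40 + 214 + 45 = 694
Denominator → 395 + 40 + 214 + 98 + 45 + 168 = 960
CON1 = 694 / 960 = 0.7229
Denominator → 395 + 40 + 214 + 98 + 45 = 792
CON3 = 694 / 792 = 0.8763
Difference = 87.63 − 72.29 = 15.34 percentage points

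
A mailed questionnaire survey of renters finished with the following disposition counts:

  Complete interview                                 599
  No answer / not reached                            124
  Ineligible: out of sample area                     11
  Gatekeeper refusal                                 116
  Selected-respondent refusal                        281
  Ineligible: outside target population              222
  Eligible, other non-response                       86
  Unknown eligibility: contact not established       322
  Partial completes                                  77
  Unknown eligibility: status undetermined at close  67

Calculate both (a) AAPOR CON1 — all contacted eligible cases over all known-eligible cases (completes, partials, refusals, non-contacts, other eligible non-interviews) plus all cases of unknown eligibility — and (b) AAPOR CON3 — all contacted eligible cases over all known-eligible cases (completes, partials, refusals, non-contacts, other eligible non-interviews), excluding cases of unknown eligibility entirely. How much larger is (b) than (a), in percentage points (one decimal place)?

21.0

Refused = 116 + 281 = 397
Eligibility not determined = 322 + 67 = 389
Not eligible = 222 + 11 = 233
Num = 599 + 77 + 397 + 86 = 1159
Denom = 599 + 77 + 397 + 124 + 86 + 389 = 1672
CON1 = 1159 / 1672 = 0.6932
Denom = 599 + 77 + 397 + 124 + 86 = 1283
CON3 = 1159 / 1283 = 0.9034
Difference = 90.34 − 69.32 = 21.02 percentage points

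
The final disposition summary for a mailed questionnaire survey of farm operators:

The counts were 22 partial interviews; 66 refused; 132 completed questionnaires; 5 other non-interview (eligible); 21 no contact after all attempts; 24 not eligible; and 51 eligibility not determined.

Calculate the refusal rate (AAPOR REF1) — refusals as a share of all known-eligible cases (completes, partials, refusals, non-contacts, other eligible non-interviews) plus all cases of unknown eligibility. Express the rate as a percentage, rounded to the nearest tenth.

Top = 66
Base = 132 + 22 + 66 + 21 + 5 + 51 = 297
REF1 = 66 / 297 = 0.2222

22.2%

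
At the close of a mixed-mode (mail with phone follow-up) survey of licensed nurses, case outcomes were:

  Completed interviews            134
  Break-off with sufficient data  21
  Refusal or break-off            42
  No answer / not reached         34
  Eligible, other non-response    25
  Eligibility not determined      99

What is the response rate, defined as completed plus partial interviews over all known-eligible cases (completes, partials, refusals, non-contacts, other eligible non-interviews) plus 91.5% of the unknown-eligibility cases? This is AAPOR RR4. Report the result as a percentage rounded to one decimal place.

44.7%

Top = 134 + 21 = 155
Eligible (known) = 134 + 21 + 42 + 34 + 25 = 256
e × U = 0.9150 × 99 = 90.59
Denominator = 256 + 90.59 = 346.59
RR4 = 155 / 346.59 = 0.4472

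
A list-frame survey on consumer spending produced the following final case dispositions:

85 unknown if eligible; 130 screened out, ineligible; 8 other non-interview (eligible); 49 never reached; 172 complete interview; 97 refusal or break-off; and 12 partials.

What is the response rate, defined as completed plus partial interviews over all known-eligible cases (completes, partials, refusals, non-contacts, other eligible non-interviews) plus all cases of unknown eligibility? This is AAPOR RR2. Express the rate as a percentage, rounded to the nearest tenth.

43.5%

Numerator: 172 + 12 = 184
Denom: 172 + 12 + 97 + 49 + 8 + 85 = 423
RR2 = 184 / 423 = 0.4350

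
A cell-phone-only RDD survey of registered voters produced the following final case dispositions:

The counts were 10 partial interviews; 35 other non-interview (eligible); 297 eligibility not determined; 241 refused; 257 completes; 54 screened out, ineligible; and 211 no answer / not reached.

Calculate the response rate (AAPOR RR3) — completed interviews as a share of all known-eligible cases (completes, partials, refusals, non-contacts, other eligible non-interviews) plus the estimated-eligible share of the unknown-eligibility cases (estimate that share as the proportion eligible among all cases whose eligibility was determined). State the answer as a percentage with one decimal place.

Num → 257
Eligible (known) → 257 + 10 + 241 + 211 + 35 = 754
e = 754 / (754 + 54) = 754 / 808 = 0.9332
e × U → 0.9332 × 297 = 277.16
Denominator → 754 + 277.16 = 1031.16
RR3 = 257 / 1031.16 = 0.2492

24.9%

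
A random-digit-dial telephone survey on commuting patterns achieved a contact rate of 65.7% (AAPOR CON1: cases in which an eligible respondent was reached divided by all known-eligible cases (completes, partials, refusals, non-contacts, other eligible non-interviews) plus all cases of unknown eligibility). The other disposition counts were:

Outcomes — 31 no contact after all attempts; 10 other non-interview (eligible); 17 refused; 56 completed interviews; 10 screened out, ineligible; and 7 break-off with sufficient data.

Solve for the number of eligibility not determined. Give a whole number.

16

Num → 56 + 7 + 17 + 10 = 90
CON1 = 90 / D = 0.657
D = 90 / 0.657 = 137.0
Rest of base = 121
eligibility not determined = 137.0 − 121 ≈ 16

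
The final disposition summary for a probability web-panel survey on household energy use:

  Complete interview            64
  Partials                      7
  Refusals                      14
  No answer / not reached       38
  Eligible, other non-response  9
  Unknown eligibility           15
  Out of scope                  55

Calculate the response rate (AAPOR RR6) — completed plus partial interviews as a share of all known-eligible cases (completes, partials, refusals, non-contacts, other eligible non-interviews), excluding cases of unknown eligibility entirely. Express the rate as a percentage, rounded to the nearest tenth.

53.8%

Top = 64 + 7 = 71
Base = 64 + 7 + 14 + 38 + 9 = 132
RR6 = 71 / 132 = 0.5379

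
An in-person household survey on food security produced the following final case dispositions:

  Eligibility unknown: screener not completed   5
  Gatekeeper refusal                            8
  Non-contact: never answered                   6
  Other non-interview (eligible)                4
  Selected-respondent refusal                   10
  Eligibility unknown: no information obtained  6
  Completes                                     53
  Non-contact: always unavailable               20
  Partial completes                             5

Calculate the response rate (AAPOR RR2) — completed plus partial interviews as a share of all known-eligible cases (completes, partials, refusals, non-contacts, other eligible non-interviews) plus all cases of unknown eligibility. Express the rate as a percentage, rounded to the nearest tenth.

49.6%

Refusal or break-off = 8 + 10 = 18
No contact after all attempts = 6 + 20 = 26
Eligibility not determined = 5 + 6 = 11
Num = 53 + 5 = 58
Denominator = 53 + 5 + 18 + 26 + 4 + 11 = 117
RR2 = 58 / 117 = 0.4957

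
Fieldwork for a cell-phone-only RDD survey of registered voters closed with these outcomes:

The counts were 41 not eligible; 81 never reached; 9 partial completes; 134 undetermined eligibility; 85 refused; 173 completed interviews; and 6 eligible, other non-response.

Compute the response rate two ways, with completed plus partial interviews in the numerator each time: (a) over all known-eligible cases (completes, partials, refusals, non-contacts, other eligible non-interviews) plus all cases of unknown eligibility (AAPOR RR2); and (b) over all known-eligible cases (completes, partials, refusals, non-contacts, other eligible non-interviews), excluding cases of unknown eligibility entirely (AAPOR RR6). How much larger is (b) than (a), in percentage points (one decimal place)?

Top: 173 + 9 = 182
Denom: 173 + 9 + 85 + 81 + 6 + 134 = 488
RR2 = 182 / 488 = 0.3730
Denom: 173 + 9 + 85 + 81 + 6 = 354
RR6 = 182 / 354 = 0.5141
Difference = 51.41 − 37.30 = 14.11 percentage points

14.1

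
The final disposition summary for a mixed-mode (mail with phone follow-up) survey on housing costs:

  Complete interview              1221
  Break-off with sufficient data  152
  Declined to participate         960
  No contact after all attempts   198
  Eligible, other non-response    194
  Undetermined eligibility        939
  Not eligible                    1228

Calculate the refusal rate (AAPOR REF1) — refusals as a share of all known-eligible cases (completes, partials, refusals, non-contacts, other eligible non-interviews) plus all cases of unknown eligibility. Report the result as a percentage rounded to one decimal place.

Numerator: 960
Denominator: 1221 + 152 + 960 + 198 + 194 + 939 = 3664
REF1 = 960 / 3664 = 0.2620

26.2%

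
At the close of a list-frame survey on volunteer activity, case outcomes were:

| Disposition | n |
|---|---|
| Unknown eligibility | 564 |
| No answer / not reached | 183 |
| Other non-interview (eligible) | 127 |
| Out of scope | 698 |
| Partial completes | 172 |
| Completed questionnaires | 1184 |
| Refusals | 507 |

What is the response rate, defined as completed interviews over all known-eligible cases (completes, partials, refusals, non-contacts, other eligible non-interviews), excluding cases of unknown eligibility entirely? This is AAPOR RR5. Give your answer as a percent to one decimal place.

Numerator → 1184
Denom → 1184 + 172 + 507 + 183 + 127 = 2173
RR5 = 1184 / 2173 = 0.5449

54.5%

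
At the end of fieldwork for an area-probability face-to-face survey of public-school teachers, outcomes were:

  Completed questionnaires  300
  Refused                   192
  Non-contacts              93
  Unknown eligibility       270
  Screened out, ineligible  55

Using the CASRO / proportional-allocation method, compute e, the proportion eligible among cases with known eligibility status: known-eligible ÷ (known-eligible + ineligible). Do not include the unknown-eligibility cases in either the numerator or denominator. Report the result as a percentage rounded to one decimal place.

91.4%

Known eligible → 300 + 192 + 93 = 585
e = 585 / (585 + 55) = 585 / 640 = 0.9141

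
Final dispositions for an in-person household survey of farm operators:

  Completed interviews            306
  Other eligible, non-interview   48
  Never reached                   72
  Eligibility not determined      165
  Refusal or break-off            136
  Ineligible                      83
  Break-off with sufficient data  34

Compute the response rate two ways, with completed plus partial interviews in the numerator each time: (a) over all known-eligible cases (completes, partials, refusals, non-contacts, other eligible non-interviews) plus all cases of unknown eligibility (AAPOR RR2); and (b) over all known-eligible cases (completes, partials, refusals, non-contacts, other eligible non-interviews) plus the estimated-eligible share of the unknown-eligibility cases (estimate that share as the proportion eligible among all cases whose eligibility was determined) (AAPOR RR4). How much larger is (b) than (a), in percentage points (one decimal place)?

1.2

Num → 306 + 34 = 340
Denom → 306 + 34 + 136 + 72 + 48 + 165 = 761
RR2 = 340 / 761 = 0.4468
Eligible (known) → 306 + 34 + 136 + 72 + 48 = 596
e = 596 / (596 + 83) = 596 / 679 = 0.8778
Eligible share of unknowns → 0.8778 × 165 = 144.84
Denom → 596 + 144.84 = 740.84
RR4 = 340 / 740.84 = 0.4589
Difference = 45.89 − 44.68 = 1.21 percentage points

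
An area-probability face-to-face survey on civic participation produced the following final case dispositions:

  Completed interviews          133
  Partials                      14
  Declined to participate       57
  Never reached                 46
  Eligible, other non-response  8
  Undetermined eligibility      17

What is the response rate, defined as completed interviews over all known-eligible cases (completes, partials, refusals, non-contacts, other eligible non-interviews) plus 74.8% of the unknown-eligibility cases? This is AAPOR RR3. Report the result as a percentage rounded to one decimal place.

49.1%

Top = 133
Determined eligible = 133 + 14 + 57 + 46 + 8 = 258
e × U = 0.7480 × 17 = 12.72
Denominator = 258 + 12.72 = 270.72
RR3 = 133 / 270.72 = 0.4913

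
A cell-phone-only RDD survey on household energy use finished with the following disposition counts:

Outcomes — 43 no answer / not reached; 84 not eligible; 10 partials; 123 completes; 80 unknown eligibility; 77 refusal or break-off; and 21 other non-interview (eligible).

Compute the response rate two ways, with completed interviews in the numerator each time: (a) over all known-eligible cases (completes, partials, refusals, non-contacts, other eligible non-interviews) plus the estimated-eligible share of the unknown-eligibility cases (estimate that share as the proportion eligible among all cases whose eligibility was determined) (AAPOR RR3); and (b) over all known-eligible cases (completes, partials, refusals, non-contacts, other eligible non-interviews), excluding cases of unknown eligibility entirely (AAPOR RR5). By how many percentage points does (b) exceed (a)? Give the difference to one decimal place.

Num: 123
Known eligible: 123 + 10 + 77 + 43 + 21 = 274
e = 274 / (274 + 84) = 274 / 358 = 0.7654
Eligible share of unknowns: 0.7654 × 80 = 61.23
Denom: 274 + 61.23 = 335.23
RR3 = 123 / 335.23 = 0.3669
Denom: 123 + 10 + 77 + 43 + 21 = 274
RR5 = 123 / 274 = 0.4489
Difference = 44.89 − 36.69 = 8.20 percentage points

8.2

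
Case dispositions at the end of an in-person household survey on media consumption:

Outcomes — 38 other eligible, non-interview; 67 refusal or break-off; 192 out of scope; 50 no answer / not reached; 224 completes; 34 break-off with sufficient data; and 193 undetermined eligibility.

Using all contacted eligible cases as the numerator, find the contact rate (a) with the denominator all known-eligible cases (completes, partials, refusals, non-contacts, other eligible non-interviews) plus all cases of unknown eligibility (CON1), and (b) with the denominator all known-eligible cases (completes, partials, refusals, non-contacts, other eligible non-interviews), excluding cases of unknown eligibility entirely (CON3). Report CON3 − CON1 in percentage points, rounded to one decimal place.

Numerator → 224 + 34 + 67 + 38 = 363
Denominator → 224 + 34 + 67 + 50 + 38 + 193 = 606
CON1 = 363 / 606 = 0.5990
Denominator → 224 + 34 + 67 + 50 + 38 = 413
CON3 = 363 / 413 = 0.8789
Difference = 87.89 − 59.90 = 27.99 percentage points

28.0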